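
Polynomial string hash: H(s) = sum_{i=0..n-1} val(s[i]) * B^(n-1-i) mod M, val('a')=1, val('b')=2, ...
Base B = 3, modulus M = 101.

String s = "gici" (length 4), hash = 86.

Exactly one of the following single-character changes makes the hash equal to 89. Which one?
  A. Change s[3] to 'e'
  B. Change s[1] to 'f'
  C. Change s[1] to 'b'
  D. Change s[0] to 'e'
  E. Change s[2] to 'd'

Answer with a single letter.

Answer: E

Derivation:
Option A: s[3]='i'->'e', delta=(5-9)*3^0 mod 101 = 97, hash=86+97 mod 101 = 82
Option B: s[1]='i'->'f', delta=(6-9)*3^2 mod 101 = 74, hash=86+74 mod 101 = 59
Option C: s[1]='i'->'b', delta=(2-9)*3^2 mod 101 = 38, hash=86+38 mod 101 = 23
Option D: s[0]='g'->'e', delta=(5-7)*3^3 mod 101 = 47, hash=86+47 mod 101 = 32
Option E: s[2]='c'->'d', delta=(4-3)*3^1 mod 101 = 3, hash=86+3 mod 101 = 89 <-- target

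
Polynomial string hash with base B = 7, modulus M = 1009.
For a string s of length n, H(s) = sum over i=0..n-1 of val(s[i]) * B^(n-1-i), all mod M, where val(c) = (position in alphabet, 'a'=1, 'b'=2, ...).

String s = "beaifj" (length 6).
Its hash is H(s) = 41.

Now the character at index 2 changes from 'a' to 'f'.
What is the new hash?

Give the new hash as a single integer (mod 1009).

val('a') = 1, val('f') = 6
Position k = 2, exponent = n-1-k = 3
B^3 mod M = 7^3 mod 1009 = 343
Delta = (6 - 1) * 343 mod 1009 = 706
New hash = (41 + 706) mod 1009 = 747

Answer: 747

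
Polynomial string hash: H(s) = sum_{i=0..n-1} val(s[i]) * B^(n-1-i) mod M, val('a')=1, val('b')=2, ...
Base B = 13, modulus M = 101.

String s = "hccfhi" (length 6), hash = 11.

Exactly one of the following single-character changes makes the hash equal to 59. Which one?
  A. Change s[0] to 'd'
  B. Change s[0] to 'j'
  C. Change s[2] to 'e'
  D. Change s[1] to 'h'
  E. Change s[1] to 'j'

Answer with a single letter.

Option A: s[0]='h'->'d', delta=(4-8)*13^5 mod 101 = 33, hash=11+33 mod 101 = 44
Option B: s[0]='h'->'j', delta=(10-8)*13^5 mod 101 = 34, hash=11+34 mod 101 = 45
Option C: s[2]='c'->'e', delta=(5-3)*13^3 mod 101 = 51, hash=11+51 mod 101 = 62
Option D: s[1]='c'->'h', delta=(8-3)*13^4 mod 101 = 92, hash=11+92 mod 101 = 2
Option E: s[1]='c'->'j', delta=(10-3)*13^4 mod 101 = 48, hash=11+48 mod 101 = 59 <-- target

Answer: E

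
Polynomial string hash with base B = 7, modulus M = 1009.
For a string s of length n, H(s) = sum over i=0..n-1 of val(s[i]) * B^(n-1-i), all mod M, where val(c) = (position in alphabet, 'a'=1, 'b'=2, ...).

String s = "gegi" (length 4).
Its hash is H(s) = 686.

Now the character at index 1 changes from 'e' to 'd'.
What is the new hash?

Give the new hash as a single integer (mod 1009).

Answer: 637

Derivation:
val('e') = 5, val('d') = 4
Position k = 1, exponent = n-1-k = 2
B^2 mod M = 7^2 mod 1009 = 49
Delta = (4 - 5) * 49 mod 1009 = 960
New hash = (686 + 960) mod 1009 = 637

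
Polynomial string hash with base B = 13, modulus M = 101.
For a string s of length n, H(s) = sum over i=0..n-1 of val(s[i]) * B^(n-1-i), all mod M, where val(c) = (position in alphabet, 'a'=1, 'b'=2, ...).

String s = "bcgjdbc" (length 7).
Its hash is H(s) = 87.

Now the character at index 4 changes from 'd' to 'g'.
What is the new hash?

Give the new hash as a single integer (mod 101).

Answer: 89

Derivation:
val('d') = 4, val('g') = 7
Position k = 4, exponent = n-1-k = 2
B^2 mod M = 13^2 mod 101 = 68
Delta = (7 - 4) * 68 mod 101 = 2
New hash = (87 + 2) mod 101 = 89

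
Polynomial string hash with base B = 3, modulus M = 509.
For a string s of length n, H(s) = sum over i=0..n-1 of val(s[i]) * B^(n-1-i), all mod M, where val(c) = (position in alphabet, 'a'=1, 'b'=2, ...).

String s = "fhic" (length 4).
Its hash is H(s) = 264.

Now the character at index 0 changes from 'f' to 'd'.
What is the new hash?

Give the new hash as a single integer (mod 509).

val('f') = 6, val('d') = 4
Position k = 0, exponent = n-1-k = 3
B^3 mod M = 3^3 mod 509 = 27
Delta = (4 - 6) * 27 mod 509 = 455
New hash = (264 + 455) mod 509 = 210

Answer: 210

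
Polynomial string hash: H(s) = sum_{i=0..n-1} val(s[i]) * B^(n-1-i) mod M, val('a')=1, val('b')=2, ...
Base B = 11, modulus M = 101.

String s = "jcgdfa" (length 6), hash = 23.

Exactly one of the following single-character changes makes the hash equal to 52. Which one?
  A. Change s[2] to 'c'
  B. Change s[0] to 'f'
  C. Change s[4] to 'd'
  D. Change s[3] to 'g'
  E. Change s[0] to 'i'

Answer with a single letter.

Answer: A

Derivation:
Option A: s[2]='g'->'c', delta=(3-7)*11^3 mod 101 = 29, hash=23+29 mod 101 = 52 <-- target
Option B: s[0]='j'->'f', delta=(6-10)*11^5 mod 101 = 75, hash=23+75 mod 101 = 98
Option C: s[4]='f'->'d', delta=(4-6)*11^1 mod 101 = 79, hash=23+79 mod 101 = 1
Option D: s[3]='d'->'g', delta=(7-4)*11^2 mod 101 = 60, hash=23+60 mod 101 = 83
Option E: s[0]='j'->'i', delta=(9-10)*11^5 mod 101 = 44, hash=23+44 mod 101 = 67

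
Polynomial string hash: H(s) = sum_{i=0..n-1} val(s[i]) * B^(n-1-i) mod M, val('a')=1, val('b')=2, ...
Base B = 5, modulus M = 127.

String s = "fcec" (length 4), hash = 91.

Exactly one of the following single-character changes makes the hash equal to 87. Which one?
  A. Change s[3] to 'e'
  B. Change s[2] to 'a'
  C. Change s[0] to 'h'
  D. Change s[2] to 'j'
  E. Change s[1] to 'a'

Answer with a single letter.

Option A: s[3]='c'->'e', delta=(5-3)*5^0 mod 127 = 2, hash=91+2 mod 127 = 93
Option B: s[2]='e'->'a', delta=(1-5)*5^1 mod 127 = 107, hash=91+107 mod 127 = 71
Option C: s[0]='f'->'h', delta=(8-6)*5^3 mod 127 = 123, hash=91+123 mod 127 = 87 <-- target
Option D: s[2]='e'->'j', delta=(10-5)*5^1 mod 127 = 25, hash=91+25 mod 127 = 116
Option E: s[1]='c'->'a', delta=(1-3)*5^2 mod 127 = 77, hash=91+77 mod 127 = 41

Answer: C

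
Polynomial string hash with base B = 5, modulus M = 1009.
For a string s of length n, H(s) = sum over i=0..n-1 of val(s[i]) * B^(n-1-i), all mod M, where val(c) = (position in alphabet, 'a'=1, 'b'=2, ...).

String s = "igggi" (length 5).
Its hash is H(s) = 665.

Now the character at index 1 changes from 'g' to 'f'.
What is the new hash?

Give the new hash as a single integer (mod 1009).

Answer: 540

Derivation:
val('g') = 7, val('f') = 6
Position k = 1, exponent = n-1-k = 3
B^3 mod M = 5^3 mod 1009 = 125
Delta = (6 - 7) * 125 mod 1009 = 884
New hash = (665 + 884) mod 1009 = 540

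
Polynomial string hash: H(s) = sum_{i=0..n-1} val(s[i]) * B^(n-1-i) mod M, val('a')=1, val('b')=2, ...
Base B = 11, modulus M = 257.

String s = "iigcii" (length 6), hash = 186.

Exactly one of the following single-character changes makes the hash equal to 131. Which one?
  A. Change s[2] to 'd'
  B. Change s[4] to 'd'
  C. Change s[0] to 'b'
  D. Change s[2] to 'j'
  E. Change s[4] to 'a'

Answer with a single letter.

Option A: s[2]='g'->'d', delta=(4-7)*11^3 mod 257 = 119, hash=186+119 mod 257 = 48
Option B: s[4]='i'->'d', delta=(4-9)*11^1 mod 257 = 202, hash=186+202 mod 257 = 131 <-- target
Option C: s[0]='i'->'b', delta=(2-9)*11^5 mod 257 = 102, hash=186+102 mod 257 = 31
Option D: s[2]='g'->'j', delta=(10-7)*11^3 mod 257 = 138, hash=186+138 mod 257 = 67
Option E: s[4]='i'->'a', delta=(1-9)*11^1 mod 257 = 169, hash=186+169 mod 257 = 98

Answer: B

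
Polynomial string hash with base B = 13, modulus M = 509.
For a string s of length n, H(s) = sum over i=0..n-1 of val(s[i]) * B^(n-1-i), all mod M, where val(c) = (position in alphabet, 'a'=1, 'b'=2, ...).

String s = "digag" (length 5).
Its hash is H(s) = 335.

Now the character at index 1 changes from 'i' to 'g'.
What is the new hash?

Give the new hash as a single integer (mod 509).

Answer: 13

Derivation:
val('i') = 9, val('g') = 7
Position k = 1, exponent = n-1-k = 3
B^3 mod M = 13^3 mod 509 = 161
Delta = (7 - 9) * 161 mod 509 = 187
New hash = (335 + 187) mod 509 = 13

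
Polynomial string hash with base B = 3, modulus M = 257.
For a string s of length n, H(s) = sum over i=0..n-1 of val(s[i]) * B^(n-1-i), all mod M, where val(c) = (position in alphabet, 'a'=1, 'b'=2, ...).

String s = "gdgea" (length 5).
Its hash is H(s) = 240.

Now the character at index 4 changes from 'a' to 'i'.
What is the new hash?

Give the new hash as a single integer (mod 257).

val('a') = 1, val('i') = 9
Position k = 4, exponent = n-1-k = 0
B^0 mod M = 3^0 mod 257 = 1
Delta = (9 - 1) * 1 mod 257 = 8
New hash = (240 + 8) mod 257 = 248

Answer: 248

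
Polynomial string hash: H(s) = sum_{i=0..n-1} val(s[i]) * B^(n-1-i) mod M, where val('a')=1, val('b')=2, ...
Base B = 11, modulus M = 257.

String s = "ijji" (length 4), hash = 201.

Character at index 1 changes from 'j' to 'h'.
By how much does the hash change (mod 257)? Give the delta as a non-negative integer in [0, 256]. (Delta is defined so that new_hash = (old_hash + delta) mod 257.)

Delta formula: (val(new) - val(old)) * B^(n-1-k) mod M
  val('h') - val('j') = 8 - 10 = -2
  B^(n-1-k) = 11^2 mod 257 = 121
  Delta = -2 * 121 mod 257 = 15

Answer: 15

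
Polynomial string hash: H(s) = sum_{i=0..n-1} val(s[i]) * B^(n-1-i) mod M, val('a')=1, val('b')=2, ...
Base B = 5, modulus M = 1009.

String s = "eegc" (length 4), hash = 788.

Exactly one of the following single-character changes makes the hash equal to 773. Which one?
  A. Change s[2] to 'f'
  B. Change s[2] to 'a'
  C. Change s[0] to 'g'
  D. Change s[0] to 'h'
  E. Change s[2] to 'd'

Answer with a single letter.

Option A: s[2]='g'->'f', delta=(6-7)*5^1 mod 1009 = 1004, hash=788+1004 mod 1009 = 783
Option B: s[2]='g'->'a', delta=(1-7)*5^1 mod 1009 = 979, hash=788+979 mod 1009 = 758
Option C: s[0]='e'->'g', delta=(7-5)*5^3 mod 1009 = 250, hash=788+250 mod 1009 = 29
Option D: s[0]='e'->'h', delta=(8-5)*5^3 mod 1009 = 375, hash=788+375 mod 1009 = 154
Option E: s[2]='g'->'d', delta=(4-7)*5^1 mod 1009 = 994, hash=788+994 mod 1009 = 773 <-- target

Answer: E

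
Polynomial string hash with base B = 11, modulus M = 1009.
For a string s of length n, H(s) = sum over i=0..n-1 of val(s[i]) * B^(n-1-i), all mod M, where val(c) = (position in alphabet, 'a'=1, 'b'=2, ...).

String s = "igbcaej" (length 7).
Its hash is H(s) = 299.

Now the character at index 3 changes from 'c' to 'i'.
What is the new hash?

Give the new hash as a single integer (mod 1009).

Answer: 213

Derivation:
val('c') = 3, val('i') = 9
Position k = 3, exponent = n-1-k = 3
B^3 mod M = 11^3 mod 1009 = 322
Delta = (9 - 3) * 322 mod 1009 = 923
New hash = (299 + 923) mod 1009 = 213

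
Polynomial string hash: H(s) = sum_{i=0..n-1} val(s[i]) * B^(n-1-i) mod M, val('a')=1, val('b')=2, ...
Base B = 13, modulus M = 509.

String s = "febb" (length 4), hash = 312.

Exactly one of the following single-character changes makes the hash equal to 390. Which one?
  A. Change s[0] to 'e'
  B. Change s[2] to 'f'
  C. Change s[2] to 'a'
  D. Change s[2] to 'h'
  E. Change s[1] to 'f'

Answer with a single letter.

Answer: D

Derivation:
Option A: s[0]='f'->'e', delta=(5-6)*13^3 mod 509 = 348, hash=312+348 mod 509 = 151
Option B: s[2]='b'->'f', delta=(6-2)*13^1 mod 509 = 52, hash=312+52 mod 509 = 364
Option C: s[2]='b'->'a', delta=(1-2)*13^1 mod 509 = 496, hash=312+496 mod 509 = 299
Option D: s[2]='b'->'h', delta=(8-2)*13^1 mod 509 = 78, hash=312+78 mod 509 = 390 <-- target
Option E: s[1]='e'->'f', delta=(6-5)*13^2 mod 509 = 169, hash=312+169 mod 509 = 481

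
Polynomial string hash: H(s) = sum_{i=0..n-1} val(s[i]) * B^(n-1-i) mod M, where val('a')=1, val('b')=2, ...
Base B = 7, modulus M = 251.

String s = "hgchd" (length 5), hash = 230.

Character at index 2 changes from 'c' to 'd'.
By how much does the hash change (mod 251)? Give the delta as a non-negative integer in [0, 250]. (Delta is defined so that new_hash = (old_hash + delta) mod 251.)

Delta formula: (val(new) - val(old)) * B^(n-1-k) mod M
  val('d') - val('c') = 4 - 3 = 1
  B^(n-1-k) = 7^2 mod 251 = 49
  Delta = 1 * 49 mod 251 = 49

Answer: 49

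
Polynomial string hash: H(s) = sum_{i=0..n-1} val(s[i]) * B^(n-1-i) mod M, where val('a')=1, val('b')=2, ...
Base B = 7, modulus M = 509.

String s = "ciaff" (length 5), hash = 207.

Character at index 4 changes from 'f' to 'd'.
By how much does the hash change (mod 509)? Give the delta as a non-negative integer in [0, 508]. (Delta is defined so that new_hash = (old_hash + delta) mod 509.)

Answer: 507

Derivation:
Delta formula: (val(new) - val(old)) * B^(n-1-k) mod M
  val('d') - val('f') = 4 - 6 = -2
  B^(n-1-k) = 7^0 mod 509 = 1
  Delta = -2 * 1 mod 509 = 507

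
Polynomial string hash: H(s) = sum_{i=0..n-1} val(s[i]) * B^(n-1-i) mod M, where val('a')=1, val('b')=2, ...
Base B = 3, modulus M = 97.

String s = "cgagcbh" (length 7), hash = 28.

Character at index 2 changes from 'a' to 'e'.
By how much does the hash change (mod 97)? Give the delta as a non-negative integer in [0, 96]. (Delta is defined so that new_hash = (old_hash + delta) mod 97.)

Answer: 33

Derivation:
Delta formula: (val(new) - val(old)) * B^(n-1-k) mod M
  val('e') - val('a') = 5 - 1 = 4
  B^(n-1-k) = 3^4 mod 97 = 81
  Delta = 4 * 81 mod 97 = 33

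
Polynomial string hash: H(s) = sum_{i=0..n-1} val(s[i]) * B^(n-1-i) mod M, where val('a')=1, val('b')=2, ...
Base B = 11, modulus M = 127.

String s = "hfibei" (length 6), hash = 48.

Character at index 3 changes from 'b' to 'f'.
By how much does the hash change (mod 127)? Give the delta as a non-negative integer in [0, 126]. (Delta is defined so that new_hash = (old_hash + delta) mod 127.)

Answer: 103

Derivation:
Delta formula: (val(new) - val(old)) * B^(n-1-k) mod M
  val('f') - val('b') = 6 - 2 = 4
  B^(n-1-k) = 11^2 mod 127 = 121
  Delta = 4 * 121 mod 127 = 103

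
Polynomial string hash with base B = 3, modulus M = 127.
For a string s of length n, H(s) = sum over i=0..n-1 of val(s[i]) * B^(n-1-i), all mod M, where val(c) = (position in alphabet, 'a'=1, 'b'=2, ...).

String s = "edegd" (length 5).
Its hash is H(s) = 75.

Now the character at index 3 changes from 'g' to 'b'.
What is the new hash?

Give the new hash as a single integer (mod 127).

val('g') = 7, val('b') = 2
Position k = 3, exponent = n-1-k = 1
B^1 mod M = 3^1 mod 127 = 3
Delta = (2 - 7) * 3 mod 127 = 112
New hash = (75 + 112) mod 127 = 60

Answer: 60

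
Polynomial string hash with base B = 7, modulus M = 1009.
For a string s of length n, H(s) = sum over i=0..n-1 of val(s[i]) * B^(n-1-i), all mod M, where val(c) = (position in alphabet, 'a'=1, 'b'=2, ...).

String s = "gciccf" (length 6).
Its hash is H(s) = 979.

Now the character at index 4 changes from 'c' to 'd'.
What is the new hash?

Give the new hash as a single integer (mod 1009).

val('c') = 3, val('d') = 4
Position k = 4, exponent = n-1-k = 1
B^1 mod M = 7^1 mod 1009 = 7
Delta = (4 - 3) * 7 mod 1009 = 7
New hash = (979 + 7) mod 1009 = 986

Answer: 986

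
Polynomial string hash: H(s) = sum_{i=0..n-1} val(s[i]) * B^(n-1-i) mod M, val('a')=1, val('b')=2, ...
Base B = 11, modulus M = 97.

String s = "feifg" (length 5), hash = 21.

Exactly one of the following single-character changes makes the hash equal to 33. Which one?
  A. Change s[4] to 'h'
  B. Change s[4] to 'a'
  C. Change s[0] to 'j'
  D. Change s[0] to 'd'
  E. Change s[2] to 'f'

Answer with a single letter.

Answer: D

Derivation:
Option A: s[4]='g'->'h', delta=(8-7)*11^0 mod 97 = 1, hash=21+1 mod 97 = 22
Option B: s[4]='g'->'a', delta=(1-7)*11^0 mod 97 = 91, hash=21+91 mod 97 = 15
Option C: s[0]='f'->'j', delta=(10-6)*11^4 mod 97 = 73, hash=21+73 mod 97 = 94
Option D: s[0]='f'->'d', delta=(4-6)*11^4 mod 97 = 12, hash=21+12 mod 97 = 33 <-- target
Option E: s[2]='i'->'f', delta=(6-9)*11^2 mod 97 = 25, hash=21+25 mod 97 = 46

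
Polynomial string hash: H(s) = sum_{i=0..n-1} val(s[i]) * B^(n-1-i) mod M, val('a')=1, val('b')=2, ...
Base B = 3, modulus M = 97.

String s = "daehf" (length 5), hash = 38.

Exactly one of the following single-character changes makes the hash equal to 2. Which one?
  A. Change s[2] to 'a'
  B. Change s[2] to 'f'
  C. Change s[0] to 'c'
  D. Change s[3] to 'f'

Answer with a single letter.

Answer: A

Derivation:
Option A: s[2]='e'->'a', delta=(1-5)*3^2 mod 97 = 61, hash=38+61 mod 97 = 2 <-- target
Option B: s[2]='e'->'f', delta=(6-5)*3^2 mod 97 = 9, hash=38+9 mod 97 = 47
Option C: s[0]='d'->'c', delta=(3-4)*3^4 mod 97 = 16, hash=38+16 mod 97 = 54
Option D: s[3]='h'->'f', delta=(6-8)*3^1 mod 97 = 91, hash=38+91 mod 97 = 32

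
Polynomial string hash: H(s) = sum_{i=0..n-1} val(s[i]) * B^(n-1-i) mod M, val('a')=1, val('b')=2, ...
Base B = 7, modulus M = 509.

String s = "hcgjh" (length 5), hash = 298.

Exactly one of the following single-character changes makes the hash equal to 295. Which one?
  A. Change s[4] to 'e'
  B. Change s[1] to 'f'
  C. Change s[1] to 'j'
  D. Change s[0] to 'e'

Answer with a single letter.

Option A: s[4]='h'->'e', delta=(5-8)*7^0 mod 509 = 506, hash=298+506 mod 509 = 295 <-- target
Option B: s[1]='c'->'f', delta=(6-3)*7^3 mod 509 = 11, hash=298+11 mod 509 = 309
Option C: s[1]='c'->'j', delta=(10-3)*7^3 mod 509 = 365, hash=298+365 mod 509 = 154
Option D: s[0]='h'->'e', delta=(5-8)*7^4 mod 509 = 432, hash=298+432 mod 509 = 221

Answer: A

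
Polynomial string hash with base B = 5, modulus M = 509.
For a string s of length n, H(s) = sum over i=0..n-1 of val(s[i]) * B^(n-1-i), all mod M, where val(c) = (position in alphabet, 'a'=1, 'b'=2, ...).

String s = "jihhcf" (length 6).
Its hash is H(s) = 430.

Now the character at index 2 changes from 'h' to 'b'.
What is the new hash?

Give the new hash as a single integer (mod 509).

Answer: 189

Derivation:
val('h') = 8, val('b') = 2
Position k = 2, exponent = n-1-k = 3
B^3 mod M = 5^3 mod 509 = 125
Delta = (2 - 8) * 125 mod 509 = 268
New hash = (430 + 268) mod 509 = 189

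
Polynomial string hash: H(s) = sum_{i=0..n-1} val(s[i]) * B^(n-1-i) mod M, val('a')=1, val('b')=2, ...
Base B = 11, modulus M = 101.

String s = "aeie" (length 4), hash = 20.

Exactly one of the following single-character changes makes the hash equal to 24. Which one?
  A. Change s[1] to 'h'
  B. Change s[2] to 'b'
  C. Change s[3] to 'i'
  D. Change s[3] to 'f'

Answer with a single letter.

Option A: s[1]='e'->'h', delta=(8-5)*11^2 mod 101 = 60, hash=20+60 mod 101 = 80
Option B: s[2]='i'->'b', delta=(2-9)*11^1 mod 101 = 24, hash=20+24 mod 101 = 44
Option C: s[3]='e'->'i', delta=(9-5)*11^0 mod 101 = 4, hash=20+4 mod 101 = 24 <-- target
Option D: s[3]='e'->'f', delta=(6-5)*11^0 mod 101 = 1, hash=20+1 mod 101 = 21

Answer: C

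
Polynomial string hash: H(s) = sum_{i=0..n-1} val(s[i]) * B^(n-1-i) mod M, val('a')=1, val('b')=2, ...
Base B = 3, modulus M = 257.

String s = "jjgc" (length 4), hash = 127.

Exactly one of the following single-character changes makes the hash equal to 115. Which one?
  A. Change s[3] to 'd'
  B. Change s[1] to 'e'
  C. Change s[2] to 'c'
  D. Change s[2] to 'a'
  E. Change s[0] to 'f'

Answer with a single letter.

Answer: C

Derivation:
Option A: s[3]='c'->'d', delta=(4-3)*3^0 mod 257 = 1, hash=127+1 mod 257 = 128
Option B: s[1]='j'->'e', delta=(5-10)*3^2 mod 257 = 212, hash=127+212 mod 257 = 82
Option C: s[2]='g'->'c', delta=(3-7)*3^1 mod 257 = 245, hash=127+245 mod 257 = 115 <-- target
Option D: s[2]='g'->'a', delta=(1-7)*3^1 mod 257 = 239, hash=127+239 mod 257 = 109
Option E: s[0]='j'->'f', delta=(6-10)*3^3 mod 257 = 149, hash=127+149 mod 257 = 19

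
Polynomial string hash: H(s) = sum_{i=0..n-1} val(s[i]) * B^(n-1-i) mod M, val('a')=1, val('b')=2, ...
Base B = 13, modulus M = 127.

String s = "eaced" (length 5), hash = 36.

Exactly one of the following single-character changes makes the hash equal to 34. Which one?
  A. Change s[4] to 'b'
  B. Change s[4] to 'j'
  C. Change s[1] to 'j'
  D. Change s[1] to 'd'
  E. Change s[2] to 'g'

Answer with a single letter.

Option A: s[4]='d'->'b', delta=(2-4)*13^0 mod 127 = 125, hash=36+125 mod 127 = 34 <-- target
Option B: s[4]='d'->'j', delta=(10-4)*13^0 mod 127 = 6, hash=36+6 mod 127 = 42
Option C: s[1]='a'->'j', delta=(10-1)*13^3 mod 127 = 88, hash=36+88 mod 127 = 124
Option D: s[1]='a'->'d', delta=(4-1)*13^3 mod 127 = 114, hash=36+114 mod 127 = 23
Option E: s[2]='c'->'g', delta=(7-3)*13^2 mod 127 = 41, hash=36+41 mod 127 = 77

Answer: A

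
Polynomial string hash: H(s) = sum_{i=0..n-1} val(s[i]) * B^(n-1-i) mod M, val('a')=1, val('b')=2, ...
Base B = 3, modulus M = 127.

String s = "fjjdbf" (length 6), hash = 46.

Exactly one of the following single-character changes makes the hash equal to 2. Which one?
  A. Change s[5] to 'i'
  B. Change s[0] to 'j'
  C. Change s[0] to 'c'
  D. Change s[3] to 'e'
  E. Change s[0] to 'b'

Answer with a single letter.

Option A: s[5]='f'->'i', delta=(9-6)*3^0 mod 127 = 3, hash=46+3 mod 127 = 49
Option B: s[0]='f'->'j', delta=(10-6)*3^5 mod 127 = 83, hash=46+83 mod 127 = 2 <-- target
Option C: s[0]='f'->'c', delta=(3-6)*3^5 mod 127 = 33, hash=46+33 mod 127 = 79
Option D: s[3]='d'->'e', delta=(5-4)*3^2 mod 127 = 9, hash=46+9 mod 127 = 55
Option E: s[0]='f'->'b', delta=(2-6)*3^5 mod 127 = 44, hash=46+44 mod 127 = 90

Answer: B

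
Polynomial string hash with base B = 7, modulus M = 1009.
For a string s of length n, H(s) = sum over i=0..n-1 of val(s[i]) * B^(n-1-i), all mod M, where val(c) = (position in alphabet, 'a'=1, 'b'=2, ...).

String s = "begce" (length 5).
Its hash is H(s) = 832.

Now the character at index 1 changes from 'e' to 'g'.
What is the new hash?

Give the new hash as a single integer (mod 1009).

val('e') = 5, val('g') = 7
Position k = 1, exponent = n-1-k = 3
B^3 mod M = 7^3 mod 1009 = 343
Delta = (7 - 5) * 343 mod 1009 = 686
New hash = (832 + 686) mod 1009 = 509

Answer: 509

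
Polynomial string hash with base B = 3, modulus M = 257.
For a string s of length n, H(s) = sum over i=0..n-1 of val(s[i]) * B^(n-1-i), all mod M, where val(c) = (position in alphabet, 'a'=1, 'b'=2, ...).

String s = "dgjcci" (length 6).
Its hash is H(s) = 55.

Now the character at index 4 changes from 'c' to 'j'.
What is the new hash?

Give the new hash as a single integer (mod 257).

val('c') = 3, val('j') = 10
Position k = 4, exponent = n-1-k = 1
B^1 mod M = 3^1 mod 257 = 3
Delta = (10 - 3) * 3 mod 257 = 21
New hash = (55 + 21) mod 257 = 76

Answer: 76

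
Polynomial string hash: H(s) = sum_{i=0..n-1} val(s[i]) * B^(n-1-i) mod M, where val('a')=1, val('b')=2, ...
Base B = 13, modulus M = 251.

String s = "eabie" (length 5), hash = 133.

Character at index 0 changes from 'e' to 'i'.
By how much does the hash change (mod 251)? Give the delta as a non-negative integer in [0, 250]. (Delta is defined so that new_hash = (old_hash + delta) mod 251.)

Answer: 39

Derivation:
Delta formula: (val(new) - val(old)) * B^(n-1-k) mod M
  val('i') - val('e') = 9 - 5 = 4
  B^(n-1-k) = 13^4 mod 251 = 198
  Delta = 4 * 198 mod 251 = 39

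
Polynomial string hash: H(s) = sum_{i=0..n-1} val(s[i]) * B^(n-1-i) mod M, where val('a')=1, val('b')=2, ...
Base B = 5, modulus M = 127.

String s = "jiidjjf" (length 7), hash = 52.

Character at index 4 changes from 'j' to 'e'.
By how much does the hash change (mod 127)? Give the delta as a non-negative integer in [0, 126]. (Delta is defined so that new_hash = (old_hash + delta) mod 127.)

Delta formula: (val(new) - val(old)) * B^(n-1-k) mod M
  val('e') - val('j') = 5 - 10 = -5
  B^(n-1-k) = 5^2 mod 127 = 25
  Delta = -5 * 25 mod 127 = 2

Answer: 2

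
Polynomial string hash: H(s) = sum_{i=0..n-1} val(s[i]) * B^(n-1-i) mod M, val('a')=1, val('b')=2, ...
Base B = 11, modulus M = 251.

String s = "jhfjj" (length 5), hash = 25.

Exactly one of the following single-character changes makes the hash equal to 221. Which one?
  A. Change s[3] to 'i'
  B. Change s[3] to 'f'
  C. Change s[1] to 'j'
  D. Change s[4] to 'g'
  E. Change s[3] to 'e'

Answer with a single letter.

Answer: E

Derivation:
Option A: s[3]='j'->'i', delta=(9-10)*11^1 mod 251 = 240, hash=25+240 mod 251 = 14
Option B: s[3]='j'->'f', delta=(6-10)*11^1 mod 251 = 207, hash=25+207 mod 251 = 232
Option C: s[1]='h'->'j', delta=(10-8)*11^3 mod 251 = 152, hash=25+152 mod 251 = 177
Option D: s[4]='j'->'g', delta=(7-10)*11^0 mod 251 = 248, hash=25+248 mod 251 = 22
Option E: s[3]='j'->'e', delta=(5-10)*11^1 mod 251 = 196, hash=25+196 mod 251 = 221 <-- target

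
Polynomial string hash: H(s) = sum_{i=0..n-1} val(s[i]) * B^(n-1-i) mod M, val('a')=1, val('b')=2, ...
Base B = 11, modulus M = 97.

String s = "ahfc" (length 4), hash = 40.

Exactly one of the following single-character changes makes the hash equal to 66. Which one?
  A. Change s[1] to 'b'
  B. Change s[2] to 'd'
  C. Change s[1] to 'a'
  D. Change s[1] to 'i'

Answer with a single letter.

Option A: s[1]='h'->'b', delta=(2-8)*11^2 mod 97 = 50, hash=40+50 mod 97 = 90
Option B: s[2]='f'->'d', delta=(4-6)*11^1 mod 97 = 75, hash=40+75 mod 97 = 18
Option C: s[1]='h'->'a', delta=(1-8)*11^2 mod 97 = 26, hash=40+26 mod 97 = 66 <-- target
Option D: s[1]='h'->'i', delta=(9-8)*11^2 mod 97 = 24, hash=40+24 mod 97 = 64

Answer: C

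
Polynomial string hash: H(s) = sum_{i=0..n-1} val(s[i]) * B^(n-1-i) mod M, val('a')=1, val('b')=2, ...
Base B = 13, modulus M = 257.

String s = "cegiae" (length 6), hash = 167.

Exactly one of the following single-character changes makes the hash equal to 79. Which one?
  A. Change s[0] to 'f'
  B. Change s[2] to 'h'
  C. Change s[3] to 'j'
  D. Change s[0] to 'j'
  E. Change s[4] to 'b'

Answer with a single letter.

Option A: s[0]='c'->'f', delta=(6-3)*13^5 mod 257 = 41, hash=167+41 mod 257 = 208
Option B: s[2]='g'->'h', delta=(8-7)*13^3 mod 257 = 141, hash=167+141 mod 257 = 51
Option C: s[3]='i'->'j', delta=(10-9)*13^2 mod 257 = 169, hash=167+169 mod 257 = 79 <-- target
Option D: s[0]='c'->'j', delta=(10-3)*13^5 mod 257 = 10, hash=167+10 mod 257 = 177
Option E: s[4]='a'->'b', delta=(2-1)*13^1 mod 257 = 13, hash=167+13 mod 257 = 180

Answer: C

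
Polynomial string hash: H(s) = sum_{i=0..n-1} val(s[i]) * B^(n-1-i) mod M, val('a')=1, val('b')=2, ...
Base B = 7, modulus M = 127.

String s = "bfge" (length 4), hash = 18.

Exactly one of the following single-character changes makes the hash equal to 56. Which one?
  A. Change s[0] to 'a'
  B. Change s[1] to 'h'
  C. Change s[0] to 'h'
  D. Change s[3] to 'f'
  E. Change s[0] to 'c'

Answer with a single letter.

Option A: s[0]='b'->'a', delta=(1-2)*7^3 mod 127 = 38, hash=18+38 mod 127 = 56 <-- target
Option B: s[1]='f'->'h', delta=(8-6)*7^2 mod 127 = 98, hash=18+98 mod 127 = 116
Option C: s[0]='b'->'h', delta=(8-2)*7^3 mod 127 = 26, hash=18+26 mod 127 = 44
Option D: s[3]='e'->'f', delta=(6-5)*7^0 mod 127 = 1, hash=18+1 mod 127 = 19
Option E: s[0]='b'->'c', delta=(3-2)*7^3 mod 127 = 89, hash=18+89 mod 127 = 107

Answer: A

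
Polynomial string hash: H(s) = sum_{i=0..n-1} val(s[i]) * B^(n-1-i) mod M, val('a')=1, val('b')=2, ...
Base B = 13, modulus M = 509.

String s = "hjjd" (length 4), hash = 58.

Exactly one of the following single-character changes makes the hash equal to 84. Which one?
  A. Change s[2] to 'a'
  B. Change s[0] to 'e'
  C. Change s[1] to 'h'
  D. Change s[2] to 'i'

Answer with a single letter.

Option A: s[2]='j'->'a', delta=(1-10)*13^1 mod 509 = 392, hash=58+392 mod 509 = 450
Option B: s[0]='h'->'e', delta=(5-8)*13^3 mod 509 = 26, hash=58+26 mod 509 = 84 <-- target
Option C: s[1]='j'->'h', delta=(8-10)*13^2 mod 509 = 171, hash=58+171 mod 509 = 229
Option D: s[2]='j'->'i', delta=(9-10)*13^1 mod 509 = 496, hash=58+496 mod 509 = 45

Answer: B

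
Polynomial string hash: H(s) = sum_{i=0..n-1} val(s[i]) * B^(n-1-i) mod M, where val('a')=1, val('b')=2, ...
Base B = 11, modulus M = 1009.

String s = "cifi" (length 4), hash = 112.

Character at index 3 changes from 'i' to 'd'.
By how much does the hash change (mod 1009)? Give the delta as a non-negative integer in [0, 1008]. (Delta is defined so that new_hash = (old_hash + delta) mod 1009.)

Answer: 1004

Derivation:
Delta formula: (val(new) - val(old)) * B^(n-1-k) mod M
  val('d') - val('i') = 4 - 9 = -5
  B^(n-1-k) = 11^0 mod 1009 = 1
  Delta = -5 * 1 mod 1009 = 1004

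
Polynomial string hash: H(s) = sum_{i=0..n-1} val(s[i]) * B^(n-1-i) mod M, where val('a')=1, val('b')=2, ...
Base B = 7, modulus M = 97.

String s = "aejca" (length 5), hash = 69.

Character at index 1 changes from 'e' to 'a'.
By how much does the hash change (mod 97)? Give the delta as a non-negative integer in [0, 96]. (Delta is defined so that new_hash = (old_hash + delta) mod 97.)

Delta formula: (val(new) - val(old)) * B^(n-1-k) mod M
  val('a') - val('e') = 1 - 5 = -4
  B^(n-1-k) = 7^3 mod 97 = 52
  Delta = -4 * 52 mod 97 = 83

Answer: 83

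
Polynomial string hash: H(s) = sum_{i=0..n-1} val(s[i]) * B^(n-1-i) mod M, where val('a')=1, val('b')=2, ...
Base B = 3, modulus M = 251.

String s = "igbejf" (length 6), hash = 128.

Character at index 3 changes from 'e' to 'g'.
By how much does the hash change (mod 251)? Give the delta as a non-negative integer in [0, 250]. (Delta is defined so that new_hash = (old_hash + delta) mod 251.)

Answer: 18

Derivation:
Delta formula: (val(new) - val(old)) * B^(n-1-k) mod M
  val('g') - val('e') = 7 - 5 = 2
  B^(n-1-k) = 3^2 mod 251 = 9
  Delta = 2 * 9 mod 251 = 18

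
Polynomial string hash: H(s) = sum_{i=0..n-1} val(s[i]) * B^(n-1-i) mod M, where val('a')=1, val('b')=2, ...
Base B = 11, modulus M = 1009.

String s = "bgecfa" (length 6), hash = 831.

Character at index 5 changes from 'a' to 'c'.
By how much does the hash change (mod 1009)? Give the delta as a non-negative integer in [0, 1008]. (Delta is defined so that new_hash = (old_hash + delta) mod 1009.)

Delta formula: (val(new) - val(old)) * B^(n-1-k) mod M
  val('c') - val('a') = 3 - 1 = 2
  B^(n-1-k) = 11^0 mod 1009 = 1
  Delta = 2 * 1 mod 1009 = 2

Answer: 2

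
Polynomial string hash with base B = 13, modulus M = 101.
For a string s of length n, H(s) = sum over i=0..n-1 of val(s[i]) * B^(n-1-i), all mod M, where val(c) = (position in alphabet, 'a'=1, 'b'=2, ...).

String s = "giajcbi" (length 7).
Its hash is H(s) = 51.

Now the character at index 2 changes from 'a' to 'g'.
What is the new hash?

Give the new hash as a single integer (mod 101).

val('a') = 1, val('g') = 7
Position k = 2, exponent = n-1-k = 4
B^4 mod M = 13^4 mod 101 = 79
Delta = (7 - 1) * 79 mod 101 = 70
New hash = (51 + 70) mod 101 = 20

Answer: 20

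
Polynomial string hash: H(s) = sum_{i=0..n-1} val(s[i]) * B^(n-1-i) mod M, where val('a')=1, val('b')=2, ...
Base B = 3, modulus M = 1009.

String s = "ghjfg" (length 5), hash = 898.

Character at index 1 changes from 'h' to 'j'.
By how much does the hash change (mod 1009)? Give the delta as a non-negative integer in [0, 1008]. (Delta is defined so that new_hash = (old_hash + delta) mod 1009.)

Delta formula: (val(new) - val(old)) * B^(n-1-k) mod M
  val('j') - val('h') = 10 - 8 = 2
  B^(n-1-k) = 3^3 mod 1009 = 27
  Delta = 2 * 27 mod 1009 = 54

Answer: 54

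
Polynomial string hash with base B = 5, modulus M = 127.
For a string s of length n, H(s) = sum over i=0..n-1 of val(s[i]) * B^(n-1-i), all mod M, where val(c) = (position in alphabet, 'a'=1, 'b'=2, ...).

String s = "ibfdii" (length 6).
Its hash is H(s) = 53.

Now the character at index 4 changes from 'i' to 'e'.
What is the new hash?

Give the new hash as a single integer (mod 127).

val('i') = 9, val('e') = 5
Position k = 4, exponent = n-1-k = 1
B^1 mod M = 5^1 mod 127 = 5
Delta = (5 - 9) * 5 mod 127 = 107
New hash = (53 + 107) mod 127 = 33

Answer: 33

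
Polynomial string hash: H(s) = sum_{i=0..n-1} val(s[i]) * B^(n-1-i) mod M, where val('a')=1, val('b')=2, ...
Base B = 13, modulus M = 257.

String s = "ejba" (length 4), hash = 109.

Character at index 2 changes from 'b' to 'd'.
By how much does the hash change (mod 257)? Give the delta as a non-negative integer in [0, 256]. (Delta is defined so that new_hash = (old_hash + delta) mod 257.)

Delta formula: (val(new) - val(old)) * B^(n-1-k) mod M
  val('d') - val('b') = 4 - 2 = 2
  B^(n-1-k) = 13^1 mod 257 = 13
  Delta = 2 * 13 mod 257 = 26

Answer: 26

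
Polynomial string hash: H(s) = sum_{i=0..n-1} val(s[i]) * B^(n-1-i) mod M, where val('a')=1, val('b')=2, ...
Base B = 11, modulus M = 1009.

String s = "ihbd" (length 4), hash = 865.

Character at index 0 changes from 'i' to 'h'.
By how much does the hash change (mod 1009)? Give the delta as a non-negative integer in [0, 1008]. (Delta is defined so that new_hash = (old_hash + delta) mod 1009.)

Delta formula: (val(new) - val(old)) * B^(n-1-k) mod M
  val('h') - val('i') = 8 - 9 = -1
  B^(n-1-k) = 11^3 mod 1009 = 322
  Delta = -1 * 322 mod 1009 = 687

Answer: 687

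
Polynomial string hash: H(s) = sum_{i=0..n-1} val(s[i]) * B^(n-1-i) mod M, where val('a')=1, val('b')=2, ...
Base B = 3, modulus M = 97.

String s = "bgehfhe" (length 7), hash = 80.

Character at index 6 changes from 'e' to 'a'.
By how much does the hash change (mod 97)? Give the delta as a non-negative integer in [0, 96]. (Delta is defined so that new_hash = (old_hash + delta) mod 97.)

Delta formula: (val(new) - val(old)) * B^(n-1-k) mod M
  val('a') - val('e') = 1 - 5 = -4
  B^(n-1-k) = 3^0 mod 97 = 1
  Delta = -4 * 1 mod 97 = 93

Answer: 93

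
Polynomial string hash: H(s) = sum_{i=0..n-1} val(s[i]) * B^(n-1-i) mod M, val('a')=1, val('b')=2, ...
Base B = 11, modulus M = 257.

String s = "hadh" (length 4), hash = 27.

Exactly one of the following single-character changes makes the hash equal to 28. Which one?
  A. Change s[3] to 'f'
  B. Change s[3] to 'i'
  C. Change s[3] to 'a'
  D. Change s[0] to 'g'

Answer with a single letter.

Answer: B

Derivation:
Option A: s[3]='h'->'f', delta=(6-8)*11^0 mod 257 = 255, hash=27+255 mod 257 = 25
Option B: s[3]='h'->'i', delta=(9-8)*11^0 mod 257 = 1, hash=27+1 mod 257 = 28 <-- target
Option C: s[3]='h'->'a', delta=(1-8)*11^0 mod 257 = 250, hash=27+250 mod 257 = 20
Option D: s[0]='h'->'g', delta=(7-8)*11^3 mod 257 = 211, hash=27+211 mod 257 = 238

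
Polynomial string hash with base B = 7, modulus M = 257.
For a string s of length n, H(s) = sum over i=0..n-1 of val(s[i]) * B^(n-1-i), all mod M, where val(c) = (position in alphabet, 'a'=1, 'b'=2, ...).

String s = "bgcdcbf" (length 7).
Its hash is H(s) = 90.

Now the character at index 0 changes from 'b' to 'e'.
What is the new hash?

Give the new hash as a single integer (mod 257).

Answer: 176

Derivation:
val('b') = 2, val('e') = 5
Position k = 0, exponent = n-1-k = 6
B^6 mod M = 7^6 mod 257 = 200
Delta = (5 - 2) * 200 mod 257 = 86
New hash = (90 + 86) mod 257 = 176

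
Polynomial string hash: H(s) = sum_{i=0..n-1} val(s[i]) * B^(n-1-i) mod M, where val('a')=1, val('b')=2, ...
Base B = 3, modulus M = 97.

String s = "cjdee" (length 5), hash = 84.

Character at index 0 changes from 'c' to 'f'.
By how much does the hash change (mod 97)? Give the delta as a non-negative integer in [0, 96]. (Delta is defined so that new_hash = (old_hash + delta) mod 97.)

Answer: 49

Derivation:
Delta formula: (val(new) - val(old)) * B^(n-1-k) mod M
  val('f') - val('c') = 6 - 3 = 3
  B^(n-1-k) = 3^4 mod 97 = 81
  Delta = 3 * 81 mod 97 = 49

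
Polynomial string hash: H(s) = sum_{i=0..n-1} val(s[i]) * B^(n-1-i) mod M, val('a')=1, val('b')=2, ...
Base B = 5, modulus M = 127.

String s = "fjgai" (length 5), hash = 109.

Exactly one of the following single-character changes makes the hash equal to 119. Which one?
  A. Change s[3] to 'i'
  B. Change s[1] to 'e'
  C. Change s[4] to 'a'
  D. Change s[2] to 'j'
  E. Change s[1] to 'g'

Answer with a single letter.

Answer: B

Derivation:
Option A: s[3]='a'->'i', delta=(9-1)*5^1 mod 127 = 40, hash=109+40 mod 127 = 22
Option B: s[1]='j'->'e', delta=(5-10)*5^3 mod 127 = 10, hash=109+10 mod 127 = 119 <-- target
Option C: s[4]='i'->'a', delta=(1-9)*5^0 mod 127 = 119, hash=109+119 mod 127 = 101
Option D: s[2]='g'->'j', delta=(10-7)*5^2 mod 127 = 75, hash=109+75 mod 127 = 57
Option E: s[1]='j'->'g', delta=(7-10)*5^3 mod 127 = 6, hash=109+6 mod 127 = 115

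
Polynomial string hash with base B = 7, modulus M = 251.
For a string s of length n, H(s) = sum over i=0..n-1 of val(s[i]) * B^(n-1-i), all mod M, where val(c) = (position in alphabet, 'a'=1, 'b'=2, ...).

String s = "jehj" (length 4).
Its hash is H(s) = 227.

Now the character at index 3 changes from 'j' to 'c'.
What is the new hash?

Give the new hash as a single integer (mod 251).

Answer: 220

Derivation:
val('j') = 10, val('c') = 3
Position k = 3, exponent = n-1-k = 0
B^0 mod M = 7^0 mod 251 = 1
Delta = (3 - 10) * 1 mod 251 = 244
New hash = (227 + 244) mod 251 = 220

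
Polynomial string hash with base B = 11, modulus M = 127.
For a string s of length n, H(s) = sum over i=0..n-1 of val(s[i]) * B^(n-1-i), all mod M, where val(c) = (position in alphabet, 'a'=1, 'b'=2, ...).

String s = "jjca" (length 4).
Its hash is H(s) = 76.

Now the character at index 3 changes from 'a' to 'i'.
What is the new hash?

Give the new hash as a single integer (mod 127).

val('a') = 1, val('i') = 9
Position k = 3, exponent = n-1-k = 0
B^0 mod M = 11^0 mod 127 = 1
Delta = (9 - 1) * 1 mod 127 = 8
New hash = (76 + 8) mod 127 = 84

Answer: 84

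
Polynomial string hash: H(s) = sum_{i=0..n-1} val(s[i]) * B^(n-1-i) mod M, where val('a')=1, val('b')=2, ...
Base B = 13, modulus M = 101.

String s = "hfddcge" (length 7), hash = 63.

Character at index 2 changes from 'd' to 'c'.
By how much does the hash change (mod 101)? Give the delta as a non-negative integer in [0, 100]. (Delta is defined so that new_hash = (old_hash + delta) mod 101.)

Delta formula: (val(new) - val(old)) * B^(n-1-k) mod M
  val('c') - val('d') = 3 - 4 = -1
  B^(n-1-k) = 13^4 mod 101 = 79
  Delta = -1 * 79 mod 101 = 22

Answer: 22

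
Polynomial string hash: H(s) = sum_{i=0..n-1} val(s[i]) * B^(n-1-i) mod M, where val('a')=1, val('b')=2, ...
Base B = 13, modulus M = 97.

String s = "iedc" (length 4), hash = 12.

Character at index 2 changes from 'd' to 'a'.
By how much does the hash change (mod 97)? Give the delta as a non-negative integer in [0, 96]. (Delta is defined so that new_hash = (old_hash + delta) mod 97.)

Delta formula: (val(new) - val(old)) * B^(n-1-k) mod M
  val('a') - val('d') = 1 - 4 = -3
  B^(n-1-k) = 13^1 mod 97 = 13
  Delta = -3 * 13 mod 97 = 58

Answer: 58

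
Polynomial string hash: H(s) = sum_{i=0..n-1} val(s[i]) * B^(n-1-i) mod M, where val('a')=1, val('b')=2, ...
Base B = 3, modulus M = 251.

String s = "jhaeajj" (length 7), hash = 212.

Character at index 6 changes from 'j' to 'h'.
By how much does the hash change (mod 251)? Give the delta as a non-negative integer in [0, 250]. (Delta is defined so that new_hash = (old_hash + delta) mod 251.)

Answer: 249

Derivation:
Delta formula: (val(new) - val(old)) * B^(n-1-k) mod M
  val('h') - val('j') = 8 - 10 = -2
  B^(n-1-k) = 3^0 mod 251 = 1
  Delta = -2 * 1 mod 251 = 249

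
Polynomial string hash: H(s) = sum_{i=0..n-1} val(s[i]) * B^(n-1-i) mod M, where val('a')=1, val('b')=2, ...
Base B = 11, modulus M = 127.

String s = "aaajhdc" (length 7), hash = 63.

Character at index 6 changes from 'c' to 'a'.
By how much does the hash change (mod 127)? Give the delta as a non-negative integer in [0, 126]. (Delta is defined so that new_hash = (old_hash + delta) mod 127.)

Answer: 125

Derivation:
Delta formula: (val(new) - val(old)) * B^(n-1-k) mod M
  val('a') - val('c') = 1 - 3 = -2
  B^(n-1-k) = 11^0 mod 127 = 1
  Delta = -2 * 1 mod 127 = 125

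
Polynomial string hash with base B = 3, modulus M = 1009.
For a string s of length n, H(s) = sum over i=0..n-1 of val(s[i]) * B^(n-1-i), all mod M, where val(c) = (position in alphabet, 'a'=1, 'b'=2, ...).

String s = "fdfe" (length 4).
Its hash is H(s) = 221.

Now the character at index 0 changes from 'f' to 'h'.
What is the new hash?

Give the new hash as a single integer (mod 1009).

val('f') = 6, val('h') = 8
Position k = 0, exponent = n-1-k = 3
B^3 mod M = 3^3 mod 1009 = 27
Delta = (8 - 6) * 27 mod 1009 = 54
New hash = (221 + 54) mod 1009 = 275

Answer: 275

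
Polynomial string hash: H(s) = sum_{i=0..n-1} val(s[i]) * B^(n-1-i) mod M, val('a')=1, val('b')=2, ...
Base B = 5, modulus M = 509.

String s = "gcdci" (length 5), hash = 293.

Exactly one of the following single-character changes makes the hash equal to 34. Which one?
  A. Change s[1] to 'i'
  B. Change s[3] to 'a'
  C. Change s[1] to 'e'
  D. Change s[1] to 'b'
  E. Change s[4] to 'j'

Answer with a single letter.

Answer: C

Derivation:
Option A: s[1]='c'->'i', delta=(9-3)*5^3 mod 509 = 241, hash=293+241 mod 509 = 25
Option B: s[3]='c'->'a', delta=(1-3)*5^1 mod 509 = 499, hash=293+499 mod 509 = 283
Option C: s[1]='c'->'e', delta=(5-3)*5^3 mod 509 = 250, hash=293+250 mod 509 = 34 <-- target
Option D: s[1]='c'->'b', delta=(2-3)*5^3 mod 509 = 384, hash=293+384 mod 509 = 168
Option E: s[4]='i'->'j', delta=(10-9)*5^0 mod 509 = 1, hash=293+1 mod 509 = 294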